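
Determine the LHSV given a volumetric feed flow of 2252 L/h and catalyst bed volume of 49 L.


LHSV = volumetric feed rate / catalyst volume
= 2252 L/h / 49 L
= 45.96 h^-1

45.96 h^-1


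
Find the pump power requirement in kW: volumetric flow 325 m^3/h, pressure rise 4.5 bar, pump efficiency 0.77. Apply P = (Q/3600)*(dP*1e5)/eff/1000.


Q = 325 / 3600 = 0.0902778 m^3/s
P = 0.0902778 * (4.5 * 1e5) / 0.77 / 1000 = 52.76

52.76 kW


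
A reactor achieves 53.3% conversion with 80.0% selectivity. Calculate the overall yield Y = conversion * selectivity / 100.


Overall yield = conversion (%) * selectivity (%) / 100
Conversion = 53.3%, Selectivity = 80.0%
Y = 53.3 * 80.0 / 100
= 42.64 %

42.64 %


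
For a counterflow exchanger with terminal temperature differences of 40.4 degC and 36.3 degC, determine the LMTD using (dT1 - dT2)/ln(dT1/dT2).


LMTD = (dT1 - dT2) / ln(dT1/dT2)
= (40.4 - 36.3) / ln(40.4 / 36.3) = 4.1 / 0.107012 = 38.31

38.31 degC


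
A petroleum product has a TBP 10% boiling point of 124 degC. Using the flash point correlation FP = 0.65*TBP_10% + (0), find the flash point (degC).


FP = 0.65 * 124 + (0) = 80.6

80.6 degC


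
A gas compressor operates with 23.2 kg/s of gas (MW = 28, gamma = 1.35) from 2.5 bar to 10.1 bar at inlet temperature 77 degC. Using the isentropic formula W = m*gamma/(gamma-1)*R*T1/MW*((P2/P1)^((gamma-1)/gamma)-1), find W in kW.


Isentropic work: W = m*(gamma/(gamma-1))*(R*T1/MW)*((P2/P1)^((gamma-1)/gamma) - 1)
T1 = 77 + 273.15 = 350.15 K
Pressure ratio = 10.1 / 2.5 = 4.04
Exponent = (1.35 - 1)/1.35 = 0.259259
(P2/P1)^exp - 1 = 4.04^0.259259 - 1 = 0.436183
W = 23.2 * 1.35 / 0.35 * 8.314 * 350.15 / 28 * 0.436183 = 4058

4058 kW


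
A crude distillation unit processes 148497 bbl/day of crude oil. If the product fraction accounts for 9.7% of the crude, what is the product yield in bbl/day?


Crude throughput = 148497 bbl/day
Fraction yield = 9.7%
yield = throughput * fraction / 100
yield = 148497 * 9.7 / 100 = 14404.209

14404.209 bbl/day


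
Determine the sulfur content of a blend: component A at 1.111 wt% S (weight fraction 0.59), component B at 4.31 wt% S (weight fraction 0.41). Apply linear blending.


Linear sulfur blending: S_blend = x1*S1 + x2*S2
Contribution 1: 0.59 * 1.111 = 0.65549 wt%
Contribution 2: 0.41 * 4.31 = 1.7671 wt%
S_blend = 0.65549 + 1.7671 = 2.42259

2.42259 wt%


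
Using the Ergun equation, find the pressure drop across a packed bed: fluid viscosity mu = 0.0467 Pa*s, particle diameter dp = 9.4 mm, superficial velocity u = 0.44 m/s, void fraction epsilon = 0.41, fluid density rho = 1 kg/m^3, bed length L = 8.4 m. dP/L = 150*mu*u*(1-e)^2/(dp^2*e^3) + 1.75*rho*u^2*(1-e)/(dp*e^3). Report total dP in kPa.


dp = 9.4 mm = 0.0094 m
Viscous term = 150*0.0467*0.44*(1-0.41)^2 / (0.0094^2*0.41^3) = 176180
Inertial term = 1.75*1*0.44^2*(1-0.41) / (0.0094*0.41^3) = 308.543
dP/L = 176180 + 308.543 = 176489 Pa/m
dP = 176489 * 8.4 / 1000 = 1483 kPa

1483 kPa


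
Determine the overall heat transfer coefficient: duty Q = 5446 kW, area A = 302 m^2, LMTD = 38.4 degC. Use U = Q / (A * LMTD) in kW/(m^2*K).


From Q = U*A*LMTD, U = Q / (A * LMTD)
U = 5446 / (302 * 38.4) = 5446 / 11596.8 = 0.4696

0.4696 kW/(m^2*K)


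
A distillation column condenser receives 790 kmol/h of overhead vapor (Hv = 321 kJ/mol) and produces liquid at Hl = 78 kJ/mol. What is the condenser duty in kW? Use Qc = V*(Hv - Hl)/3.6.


Qc = 790 * (321 - 78) / 3.6 = 790 * 243 / 3.6 = 53320

53320 kW


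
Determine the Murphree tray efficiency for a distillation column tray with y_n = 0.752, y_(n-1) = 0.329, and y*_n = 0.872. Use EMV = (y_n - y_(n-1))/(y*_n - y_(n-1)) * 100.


Murphree vapor efficiency: EMV = (y_n - y_(n-1)) / (y*_n - y_(n-1)) * 100
EMV = (0.752 - 0.329) / (0.872 - 0.329) * 100 = 0.423 / 0.543 * 100 = 77.90

77.90 %


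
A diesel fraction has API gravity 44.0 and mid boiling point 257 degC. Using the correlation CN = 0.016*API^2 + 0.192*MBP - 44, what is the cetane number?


CN = 0.016 * 44.0^2 + 0.192 * 257 - 44
CN = 30.976 + 49.344 - 44 = 36.32

36.32


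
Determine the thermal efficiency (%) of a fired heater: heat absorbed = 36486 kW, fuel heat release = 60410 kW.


Furnace efficiency = Q_absorbed / Q_fuel * 100
= 36486 / 60410 * 100 = 60.40

60.40 %


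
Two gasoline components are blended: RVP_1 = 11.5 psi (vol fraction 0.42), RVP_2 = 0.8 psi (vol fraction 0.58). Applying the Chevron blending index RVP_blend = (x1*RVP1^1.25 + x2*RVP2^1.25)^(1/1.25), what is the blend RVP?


Chevron index: RVP_blend = (sum xi*RVPi^1.25)^(1/1.25)
RVP^1.25 terms: 0.42 * 11.5^1.25 + 0.58 * 0.8^1.25 = 9.33333
RVP_blend = 9.33333^(1/1.25) = 5.971

5.971 psi


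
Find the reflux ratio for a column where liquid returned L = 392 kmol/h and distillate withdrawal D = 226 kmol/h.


Reflux ratio definition: R = L / D (liquid returned / distillate withdrawn)
L = 392 kmol/h, D = 226 kmol/h
R = 392 / 226 = 1.735

1.735


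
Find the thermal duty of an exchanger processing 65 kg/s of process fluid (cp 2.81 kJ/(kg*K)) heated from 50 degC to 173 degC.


Q = m_dot * cp * delta_T
delta_T = 173 - 50 = 123 K
Q = 65 * 2.81 * 123
= 182.65 * 123
= 22465.95 kW

22465.95 kW


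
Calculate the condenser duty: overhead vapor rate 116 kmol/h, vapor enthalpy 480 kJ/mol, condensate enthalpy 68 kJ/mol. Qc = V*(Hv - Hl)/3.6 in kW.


Qc = 116 * (480 - 68) / 3.6 = 116 * 412 / 3.6 = 13280

13280 kW


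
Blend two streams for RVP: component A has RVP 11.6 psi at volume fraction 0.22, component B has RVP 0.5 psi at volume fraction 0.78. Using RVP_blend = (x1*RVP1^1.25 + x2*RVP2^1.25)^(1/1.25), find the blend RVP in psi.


Chevron index: RVP_blend = (sum xi*RVPi^1.25)^(1/1.25)
RVP^1.25 terms: 0.22 * 11.6^1.25 + 0.78 * 0.5^1.25 = 5.03767
RVP_blend = 5.03767^(1/1.25) = 3.646

3.646 psi


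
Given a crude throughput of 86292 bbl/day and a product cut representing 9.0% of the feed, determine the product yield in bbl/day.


Crude throughput = 86292 bbl/day
Fraction yield = 9.0%
yield = throughput * fraction / 100
yield = 86292 * 9.0 / 100 = 7766.28

7766.28 bbl/day


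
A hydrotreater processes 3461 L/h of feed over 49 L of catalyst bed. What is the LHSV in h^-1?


LHSV = volumetric feed rate / catalyst volume
= 3461 L/h / 49 L
= 70.63 h^-1

70.63 h^-1


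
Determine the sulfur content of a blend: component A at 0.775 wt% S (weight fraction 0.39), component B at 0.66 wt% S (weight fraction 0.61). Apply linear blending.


Linear sulfur blending: S_blend = x1*S1 + x2*S2
Contribution 1: 0.39 * 0.775 = 0.30225 wt%
Contribution 2: 0.61 * 0.66 = 0.4026 wt%
S_blend = 0.30225 + 0.4026 = 0.70485

0.70485 wt%


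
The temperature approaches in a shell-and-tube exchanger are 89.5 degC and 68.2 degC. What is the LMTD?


LMTD = (dT1 - dT2) / ln(dT1/dT2)
= (89.5 - 68.2) / ln(89.5 / 68.2) = 21.3 / 0.271794 = 78.37

78.37 degC


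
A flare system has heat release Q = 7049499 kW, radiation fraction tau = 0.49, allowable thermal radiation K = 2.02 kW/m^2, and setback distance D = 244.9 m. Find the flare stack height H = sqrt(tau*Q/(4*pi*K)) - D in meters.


tau*Q/(4*pi*K) = 0.49 * 7049499 / (4 * pi * 2.02) = 136080
sqrt(136080) = 368.89
H = 368.89 - 244.9 = 124.0

124.0 m


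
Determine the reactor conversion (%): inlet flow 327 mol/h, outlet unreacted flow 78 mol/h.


X = (F_in - F_out) / F_in * 100
Moles reacted = 327 - 78 = 249
X = 249 / 327 * 100
= 0.7615 * 100
= 76.15 %

76.15 %


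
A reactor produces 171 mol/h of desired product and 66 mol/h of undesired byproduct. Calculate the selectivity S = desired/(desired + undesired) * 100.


Selectivity = desired / (desired + undesired) * 100
Total products = 171 + 66 = 237 mol/h
S = 171 / 237 * 100
= 0.7215 * 100
= 72.15 %

72.15 %


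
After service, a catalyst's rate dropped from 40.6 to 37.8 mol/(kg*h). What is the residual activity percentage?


Activity (%) = (rate_used / rate_fresh) * 100
rate_used = 37.8, rate_fresh = 40.6
= (37.8 / 40.6) * 100
= 0.9310 * 100 = 93.10

93.10 %


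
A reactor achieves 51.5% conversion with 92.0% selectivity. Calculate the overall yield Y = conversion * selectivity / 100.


Overall yield = conversion (%) * selectivity (%) / 100
Conversion = 51.5%, Selectivity = 92.0%
Y = 51.5 * 92.0 / 100
= 47.38 %

47.38 %


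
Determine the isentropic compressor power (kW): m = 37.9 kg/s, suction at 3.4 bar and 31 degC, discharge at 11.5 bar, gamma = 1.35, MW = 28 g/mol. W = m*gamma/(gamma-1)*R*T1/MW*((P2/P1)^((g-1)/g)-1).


Isentropic work: W = m*(gamma/(gamma-1))*(R*T1/MW)*((P2/P1)^((gamma-1)/gamma) - 1)
T1 = 31 + 273.15 = 304.15 K
Pressure ratio = 11.5 / 3.4 = 3.38235
Exponent = (1.35 - 1)/1.35 = 0.259259
(P2/P1)^exp - 1 = 3.38235^0.259259 - 1 = 0.371528
W = 37.9 * 1.35 / 0.35 * 8.314 * 304.15 / 28 * 0.371528 = 4905

4905 kW


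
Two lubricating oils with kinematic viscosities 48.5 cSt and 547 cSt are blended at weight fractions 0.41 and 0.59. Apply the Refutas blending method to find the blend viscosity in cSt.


Refutas method: VBN_i = 14.534*ln(ln(visc_i + 0.8)) + 10.975, blended linearly by mass fraction; since VBN is linear in VBI_i = ln(ln(visc_i + 0.8)) and the fractions sum to 1, blend VBI directly: visc = exp(exp(VBI_blend)) - 0.8
VBI_1 = ln(ln(48.5 + 0.8)) = 1.36044
VBI_2 = ln(ln(547 + 0.8)) = 1.84149
VBI_blend = 0.41 * 1.36044 + 0.59 * 1.84149 = 1.64426
visc_blend = exp(exp(1.64426)) - 0.8 = 176.4

176.4 cSt


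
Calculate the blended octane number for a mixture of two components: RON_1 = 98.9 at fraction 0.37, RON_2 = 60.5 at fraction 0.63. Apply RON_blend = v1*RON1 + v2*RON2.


Linear blending: RON_blend = sum(vi * RONi)
Contribution 1: 0.37 * 98.9 = 36.593
Contribution 2: 0.63 * 60.5 = 38.115
RON_blend = 36.593 + 38.115 = 74.708

74.708


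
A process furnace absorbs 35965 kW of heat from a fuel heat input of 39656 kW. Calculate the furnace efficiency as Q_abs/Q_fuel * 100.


Furnace efficiency = Q_absorbed / Q_fuel * 100
= 35965 / 39656 * 100 = 90.69

90.69 %


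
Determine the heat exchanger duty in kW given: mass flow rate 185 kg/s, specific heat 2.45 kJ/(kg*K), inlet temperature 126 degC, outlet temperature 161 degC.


Q = m_dot * cp * delta_T
delta_T = 161 - 126 = 35 K
Q = 185 * 2.45 * 35
= 453.25 * 35
= 15863.75 kW

15863.75 kW


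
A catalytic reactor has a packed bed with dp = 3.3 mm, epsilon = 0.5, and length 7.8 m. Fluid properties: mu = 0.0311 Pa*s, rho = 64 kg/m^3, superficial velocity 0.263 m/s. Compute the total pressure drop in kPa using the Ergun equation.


dp = 3.3 mm = 0.0033 m
Viscous term = 150*0.0311*0.263*(1-0.5)^2 / (0.0033^2*0.5^3) = 225325
Inertial term = 1.75*64*0.263^2*(1-0.5) / (0.0033*0.5^3) = 9390.22
dP/L = 225325 + 9390.22 = 234715 Pa/m
dP = 234715 * 7.8 / 1000 = 1831 kPa

1831 kPa


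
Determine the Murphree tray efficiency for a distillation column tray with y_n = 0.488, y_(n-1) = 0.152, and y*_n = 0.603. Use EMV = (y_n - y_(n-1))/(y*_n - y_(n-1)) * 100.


Murphree vapor efficiency: EMV = (y_n - y_(n-1)) / (y*_n - y_(n-1)) * 100
EMV = (0.488 - 0.152) / (0.603 - 0.152) * 100 = 0.336 / 0.451 * 100 = 74.50

74.50 %


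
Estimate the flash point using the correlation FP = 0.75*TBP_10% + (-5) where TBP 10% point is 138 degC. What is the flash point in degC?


FP = 0.75 * 138 + (-5) = 98.5

98.5 degC


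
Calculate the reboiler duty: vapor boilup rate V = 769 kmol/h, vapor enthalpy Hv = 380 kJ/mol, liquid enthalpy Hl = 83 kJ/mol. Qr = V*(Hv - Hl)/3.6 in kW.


Qr = 769 * (380 - 83) / 3.6 = 769 * 297 / 3.6 = 63440

63440 kW


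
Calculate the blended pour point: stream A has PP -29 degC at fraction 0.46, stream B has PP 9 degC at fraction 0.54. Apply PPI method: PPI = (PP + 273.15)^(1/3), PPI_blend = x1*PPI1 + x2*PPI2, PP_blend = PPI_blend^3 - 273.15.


PPI_1 = (-29 + 273.15)^(1/3) = 6.25008
PPI_2 = (9 + 273.15)^(1/3) = 6.558835
PPI_blend = 0.46 * 6.25008 + 0.54 * 6.558835 = 6.416808
PP_blend = 6.416808^3 - 273.15 = 264.2148 - 273.15 = -8.94

-8.94 degC


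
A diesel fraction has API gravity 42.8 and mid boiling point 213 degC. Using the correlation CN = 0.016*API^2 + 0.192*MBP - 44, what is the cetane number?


CN = 0.016 * 42.8^2 + 0.192 * 213 - 44
CN = 29.30944 + 40.896 - 44 = 26.20544

26.20544


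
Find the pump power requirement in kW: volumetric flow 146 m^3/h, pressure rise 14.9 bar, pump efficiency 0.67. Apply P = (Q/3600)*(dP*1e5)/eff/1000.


Q = 146 / 3600 = 0.0405556 m^3/s
P = 0.0405556 * (14.9 * 1e5) / 0.67 / 1000 = 90.19

90.19 kW


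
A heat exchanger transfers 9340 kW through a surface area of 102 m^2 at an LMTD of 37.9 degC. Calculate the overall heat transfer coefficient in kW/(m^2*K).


From Q = U*A*LMTD, U = Q / (A * LMTD)
U = 9340 / (102 * 37.9) = 9340 / 3865.8 = 2.416

2.416 kW/(m^2*K)


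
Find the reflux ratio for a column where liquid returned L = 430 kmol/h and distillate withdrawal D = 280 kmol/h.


Reflux ratio definition: R = L / D (liquid returned / distillate withdrawn)
L = 430 kmol/h, D = 280 kmol/h
R = 430 / 280 = 1.536

1.536


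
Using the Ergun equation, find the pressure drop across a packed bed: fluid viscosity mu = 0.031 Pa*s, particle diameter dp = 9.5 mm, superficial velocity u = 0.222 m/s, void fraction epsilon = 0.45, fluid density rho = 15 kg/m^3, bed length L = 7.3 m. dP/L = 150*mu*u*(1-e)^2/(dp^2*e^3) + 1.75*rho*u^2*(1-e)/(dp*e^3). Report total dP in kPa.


dp = 9.5 mm = 0.0095 m
Viscous term = 150*0.031*0.222*(1-0.45)^2 / (0.0095^2*0.45^3) = 37970.5
Inertial term = 1.75*15*0.222^2*(1-0.45) / (0.0095*0.45^3) = 821.934
dP/L = 37970.5 + 821.934 = 38792.4 Pa/m
dP = 38792.4 * 7.3 / 1000 = 283.2 kPa

283.2 kPa


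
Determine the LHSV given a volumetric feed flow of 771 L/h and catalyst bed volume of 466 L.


LHSV = volumetric feed rate / catalyst volume
= 771 L/h / 466 L
= 1.655 h^-1

1.655 h^-1


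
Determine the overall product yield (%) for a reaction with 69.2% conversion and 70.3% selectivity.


Overall yield = conversion (%) * selectivity (%) / 100
Conversion = 69.2%, Selectivity = 70.3%
Y = 69.2 * 70.3 / 100
= 48.6476 %

48.6476 %


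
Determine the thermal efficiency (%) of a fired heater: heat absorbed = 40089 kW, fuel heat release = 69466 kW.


Furnace efficiency = Q_absorbed / Q_fuel * 100
= 40089 / 69466 * 100 = 57.71

57.71 %


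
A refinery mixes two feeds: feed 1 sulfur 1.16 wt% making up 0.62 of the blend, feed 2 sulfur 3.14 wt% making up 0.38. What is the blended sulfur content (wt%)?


Linear sulfur blending: S_blend = x1*S1 + x2*S2
Contribution 1: 0.62 * 1.16 = 0.7192 wt%
Contribution 2: 0.38 * 3.14 = 1.1932 wt%
S_blend = 0.7192 + 1.1932 = 1.9124

1.9124 wt%


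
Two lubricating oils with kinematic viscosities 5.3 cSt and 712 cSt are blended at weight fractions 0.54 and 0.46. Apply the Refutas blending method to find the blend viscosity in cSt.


Refutas method: VBN_i = 14.534*ln(ln(visc_i + 0.8)) + 10.975, blended linearly by mass fraction; since VBN is linear in VBI_i = ln(ln(visc_i + 0.8)) and the fractions sum to 1, blend VBI directly: visc = exp(exp(VBI_blend)) - 0.8
VBI_1 = ln(ln(5.3 + 0.8)) = 0.592381
VBI_2 = ln(ln(712 + 0.8)) = 1.88239
VBI_blend = 0.54 * 0.592381 + 0.46 * 1.88239 = 1.18579
visc_blend = exp(exp(1.18579)) - 0.8 = 25.60

25.60 cSt


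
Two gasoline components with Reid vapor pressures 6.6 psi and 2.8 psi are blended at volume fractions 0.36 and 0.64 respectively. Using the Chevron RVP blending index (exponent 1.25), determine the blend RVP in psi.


Chevron index: RVP_blend = (sum xi*RVPi^1.25)^(1/1.25)
RVP^1.25 terms: 0.36 * 6.6^1.25 + 0.64 * 2.8^1.25 = 6.12639
RVP_blend = 6.12639^(1/1.25) = 4.263

4.263 psi


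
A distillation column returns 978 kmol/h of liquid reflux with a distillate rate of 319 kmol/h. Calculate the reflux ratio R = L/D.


Reflux ratio definition: R = L / D (liquid returned / distillate withdrawn)
L = 978 kmol/h, D = 319 kmol/h
R = 978 / 319 = 3.066

3.066


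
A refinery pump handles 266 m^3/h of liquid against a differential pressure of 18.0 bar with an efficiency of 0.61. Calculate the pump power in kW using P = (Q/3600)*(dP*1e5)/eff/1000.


Q = 266 / 3600 = 0.0738889 m^3/s
P = 0.0738889 * (18.0 * 1e5) / 0.61 / 1000 = 218.0

218.0 kW


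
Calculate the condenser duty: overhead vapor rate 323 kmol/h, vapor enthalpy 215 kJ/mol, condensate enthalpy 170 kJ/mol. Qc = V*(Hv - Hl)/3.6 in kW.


Qc = 323 * (215 - 170) / 3.6 = 323 * 45 / 3.6 = 4038

4038 kW


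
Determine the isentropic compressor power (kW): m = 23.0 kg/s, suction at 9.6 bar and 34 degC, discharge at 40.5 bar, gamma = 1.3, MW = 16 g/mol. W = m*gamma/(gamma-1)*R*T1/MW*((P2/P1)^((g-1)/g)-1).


Isentropic work: W = m*(gamma/(gamma-1))*(R*T1/MW)*((P2/P1)^((gamma-1)/gamma) - 1)
T1 = 34 + 273.15 = 307.15 K
Pressure ratio = 40.5 / 9.6 = 4.21875
Exponent = (1.3 - 1)/1.3 = 0.230769
(P2/P1)^exp - 1 = 4.21875^0.230769 - 1 = 0.394033
W = 23.0 * 1.3 / 0.3 * 8.314 * 307.15 / 16 * 0.394033 = 6268

6268 kW


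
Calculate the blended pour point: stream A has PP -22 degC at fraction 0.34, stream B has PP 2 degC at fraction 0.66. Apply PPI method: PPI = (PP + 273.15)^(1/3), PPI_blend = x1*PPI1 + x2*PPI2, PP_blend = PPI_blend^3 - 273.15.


PPI_1 = (-22 + 273.15)^(1/3) = 6.30925
PPI_2 = (2 + 273.15)^(1/3) = 6.504139
PPI_blend = 0.34 * 6.30925 + 0.66 * 6.504139 = 6.437877
PP_blend = 6.437877^3 - 273.15 = 266.8259 - 273.15 = -6.32

-6.32 degC


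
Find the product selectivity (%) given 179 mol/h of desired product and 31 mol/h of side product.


Selectivity = desired / (desired + undesired) * 100
Total products = 179 + 31 = 210 mol/h
S = 179 / 210 * 100
= 0.8524 * 100
= 85.24 %

85.24 %


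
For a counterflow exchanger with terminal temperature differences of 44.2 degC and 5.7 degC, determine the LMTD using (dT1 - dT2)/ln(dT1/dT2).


LMTD = (dT1 - dT2) / ln(dT1/dT2)
= (44.2 - 5.7) / ln(44.2 / 5.7) = 38.5 / 2.04826 = 18.80

18.80 degC


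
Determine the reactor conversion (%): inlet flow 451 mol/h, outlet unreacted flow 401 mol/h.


X = (F_in - F_out) / F_in * 100
Moles reacted = 451 - 401 = 50
X = 50 / 451 * 100
= 0.1109 * 100
= 11.09 %

11.09 %


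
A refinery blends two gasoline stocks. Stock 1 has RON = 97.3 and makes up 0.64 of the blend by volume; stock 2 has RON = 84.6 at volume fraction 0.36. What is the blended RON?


Linear blending: RON_blend = sum(vi * RONi)
Contribution 1: 0.64 * 97.3 = 62.272
Contribution 2: 0.36 * 84.6 = 30.456
RON_blend = 62.272 + 30.456 = 92.728

92.728


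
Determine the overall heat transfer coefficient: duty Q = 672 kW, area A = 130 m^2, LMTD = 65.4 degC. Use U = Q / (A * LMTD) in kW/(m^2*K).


From Q = U*A*LMTD, U = Q / (A * LMTD)
U = 672 / (130 * 65.4) = 672 / 8502 = 0.07904

0.07904 kW/(m^2*K)


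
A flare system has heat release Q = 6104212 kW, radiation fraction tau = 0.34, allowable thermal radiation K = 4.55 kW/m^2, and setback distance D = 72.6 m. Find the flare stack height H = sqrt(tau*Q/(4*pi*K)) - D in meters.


tau*Q/(4*pi*K) = 0.34 * 6104212 / (4 * pi * 4.55) = 36298.4
sqrt(36298.4) = 190.521
H = 190.521 - 72.6 = 117.9

117.9 m


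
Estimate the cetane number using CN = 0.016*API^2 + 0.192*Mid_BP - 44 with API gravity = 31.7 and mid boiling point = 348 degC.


CN = 0.016 * 31.7^2 + 0.192 * 348 - 44
CN = 16.07824 + 66.816 - 44 = 38.89424

38.89424


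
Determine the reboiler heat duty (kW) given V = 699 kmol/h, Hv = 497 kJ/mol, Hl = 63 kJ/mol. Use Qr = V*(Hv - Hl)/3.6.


Qr = 699 * (497 - 63) / 3.6 = 699 * 434 / 3.6 = 84270

84270 kW


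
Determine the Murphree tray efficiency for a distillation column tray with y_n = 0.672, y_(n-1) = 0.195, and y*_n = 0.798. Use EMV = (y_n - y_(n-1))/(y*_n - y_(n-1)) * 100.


Murphree vapor efficiency: EMV = (y_n - y_(n-1)) / (y*_n - y_(n-1)) * 100
EMV = (0.672 - 0.195) / (0.798 - 0.195) * 100 = 0.477 / 0.603 * 100 = 79.10

79.10 %


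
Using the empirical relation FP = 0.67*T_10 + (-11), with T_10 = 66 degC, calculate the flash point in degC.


FP = 0.67 * 66 + (-11) = 33.22

33.22 degC


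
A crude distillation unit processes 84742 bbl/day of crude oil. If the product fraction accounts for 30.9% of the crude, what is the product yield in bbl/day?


Crude throughput = 84742 bbl/day
Fraction yield = 30.9%
yield = throughput * fraction / 100
yield = 84742 * 30.9 / 100 = 26185.278

26185.278 bbl/day


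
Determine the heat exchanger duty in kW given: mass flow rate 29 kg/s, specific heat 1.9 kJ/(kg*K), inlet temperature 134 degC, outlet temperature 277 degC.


Q = m_dot * cp * delta_T
delta_T = 277 - 134 = 143 K
Q = 29 * 1.9 * 143
= 55.1 * 143
= 7879.3 kW

7879.3 kW


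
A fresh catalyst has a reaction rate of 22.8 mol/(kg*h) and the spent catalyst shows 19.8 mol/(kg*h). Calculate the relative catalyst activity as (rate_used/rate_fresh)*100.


Activity (%) = (rate_used / rate_fresh) * 100
rate_used = 19.8, rate_fresh = 22.8
= (19.8 / 22.8) * 100
= 0.8684 * 100 = 86.84

86.84 %


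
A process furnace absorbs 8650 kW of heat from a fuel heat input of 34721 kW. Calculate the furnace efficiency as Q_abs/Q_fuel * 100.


Furnace efficiency = Q_absorbed / Q_fuel * 100
= 8650 / 34721 * 100 = 24.91

24.91 %


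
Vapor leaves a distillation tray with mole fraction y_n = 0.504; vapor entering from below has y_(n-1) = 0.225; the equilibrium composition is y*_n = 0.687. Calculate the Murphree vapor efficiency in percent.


Murphree vapor efficiency: EMV = (y_n - y_(n-1)) / (y*_n - y_(n-1)) * 100
EMV = (0.504 - 0.225) / (0.687 - 0.225) * 100 = 0.279 / 0.462 * 100 = 60.39

60.39 %


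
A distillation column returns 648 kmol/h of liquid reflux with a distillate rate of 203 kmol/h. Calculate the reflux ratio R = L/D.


Reflux ratio definition: R = L / D (liquid returned / distillate withdrawn)
L = 648 kmol/h, D = 203 kmol/h
R = 648 / 203 = 3.192

3.192


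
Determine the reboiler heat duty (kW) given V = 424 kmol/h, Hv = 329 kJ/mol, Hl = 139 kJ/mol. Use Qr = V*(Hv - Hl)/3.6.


Qr = 424 * (329 - 139) / 3.6 = 424 * 190 / 3.6 = 22380

22380 kW


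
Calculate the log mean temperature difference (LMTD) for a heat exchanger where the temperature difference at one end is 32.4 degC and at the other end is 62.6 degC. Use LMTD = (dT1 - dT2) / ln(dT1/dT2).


LMTD = (dT1 - dT2) / ln(dT1/dT2)
= (32.4 - 62.6) / ln(32.4 / 62.6) = -30.2 / -0.658607 = 45.85

45.85 degC


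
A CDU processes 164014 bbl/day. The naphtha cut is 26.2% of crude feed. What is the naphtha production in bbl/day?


Crude throughput = 164014 bbl/day
Fraction yield = 26.2%
yield = throughput * fraction / 100
yield = 164014 * 26.2 / 100 = 42971.668

42971.668 bbl/day


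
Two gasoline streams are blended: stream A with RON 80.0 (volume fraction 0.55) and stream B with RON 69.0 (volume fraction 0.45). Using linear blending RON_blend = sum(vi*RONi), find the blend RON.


Linear blending: RON_blend = sum(vi * RONi)
Contribution 1: 0.55 * 80.0 = 44
Contribution 2: 0.45 * 69.0 = 31.05
RON_blend = 44 + 31.05 = 75.05

75.05


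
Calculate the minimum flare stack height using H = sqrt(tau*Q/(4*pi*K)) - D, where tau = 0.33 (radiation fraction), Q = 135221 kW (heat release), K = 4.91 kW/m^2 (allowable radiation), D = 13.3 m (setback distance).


tau*Q/(4*pi*K) = 0.33 * 135221 / (4 * pi * 4.91) = 723.214
sqrt(723.214) = 26.8926
H = 26.8926 - 13.3 = 13.59

13.59 m


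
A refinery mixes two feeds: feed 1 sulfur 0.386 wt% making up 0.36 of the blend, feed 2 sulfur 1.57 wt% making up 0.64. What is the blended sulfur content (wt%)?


Linear sulfur blending: S_blend = x1*S1 + x2*S2
Contribution 1: 0.36 * 0.386 = 0.13896 wt%
Contribution 2: 0.64 * 1.57 = 1.0048 wt%
S_blend = 0.13896 + 1.0048 = 1.14376

1.14376 wt%


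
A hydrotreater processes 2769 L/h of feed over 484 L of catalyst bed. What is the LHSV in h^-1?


LHSV = volumetric feed rate / catalyst volume
= 2769 L/h / 484 L
= 5.721 h^-1

5.721 h^-1


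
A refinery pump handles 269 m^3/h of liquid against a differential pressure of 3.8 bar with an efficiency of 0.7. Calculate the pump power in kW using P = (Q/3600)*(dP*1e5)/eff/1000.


Q = 269 / 3600 = 0.0747222 m^3/s
P = 0.0747222 * (3.8 * 1e5) / 0.7 / 1000 = 40.56

40.56 kW


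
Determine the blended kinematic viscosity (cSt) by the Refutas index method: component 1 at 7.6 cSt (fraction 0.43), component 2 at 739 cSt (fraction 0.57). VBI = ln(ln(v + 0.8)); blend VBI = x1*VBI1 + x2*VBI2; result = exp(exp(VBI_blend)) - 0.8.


Refutas method: VBN_i = 14.534*ln(ln(visc_i + 0.8)) + 10.975, blended linearly by mass fraction; since VBN is linear in VBI_i = ln(ln(visc_i + 0.8)) and the fractions sum to 1, blend VBI directly: visc = exp(exp(VBI_blend)) - 0.8
VBI_1 = ln(ln(7.6 + 0.8)) = 0.755291
VBI_2 = ln(ln(739 + 0.8)) = 1.88804
VBI_blend = 0.43 * 0.755291 + 0.57 * 1.88804 = 1.40096
visc_blend = exp(exp(1.40096)) - 0.8 = 57.12

57.12 cSt


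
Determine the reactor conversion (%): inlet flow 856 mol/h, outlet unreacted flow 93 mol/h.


X = (F_in - F_out) / F_in * 100
Moles reacted = 856 - 93 = 763
X = 763 / 856 * 100
= 0.8914 * 100
= 89.14 %

89.14 %


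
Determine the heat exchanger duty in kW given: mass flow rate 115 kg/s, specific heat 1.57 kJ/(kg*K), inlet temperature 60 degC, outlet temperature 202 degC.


Q = m_dot * cp * delta_T
delta_T = 202 - 60 = 142 K
Q = 115 * 1.57 * 142
= 180.55 * 142
= 25638.1 kW

25638.1 kW


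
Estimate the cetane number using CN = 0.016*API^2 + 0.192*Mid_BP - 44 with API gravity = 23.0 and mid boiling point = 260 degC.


CN = 0.016 * 23.0^2 + 0.192 * 260 - 44
CN = 8.464 + 49.92 - 44 = 14.384

14.384


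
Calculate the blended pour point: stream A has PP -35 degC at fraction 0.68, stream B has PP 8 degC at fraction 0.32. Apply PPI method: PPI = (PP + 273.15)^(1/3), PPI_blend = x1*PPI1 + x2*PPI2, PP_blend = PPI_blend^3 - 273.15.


PPI_1 = (-35 + 273.15)^(1/3) = 6.198456
PPI_2 = (8 + 273.15)^(1/3) = 6.551077
PPI_blend = 0.68 * 6.198456 + 0.32 * 6.551077 = 6.311295
PP_blend = 6.311295^3 - 273.15 = 251.3943 - 273.15 = -21.76

-21.76 degC


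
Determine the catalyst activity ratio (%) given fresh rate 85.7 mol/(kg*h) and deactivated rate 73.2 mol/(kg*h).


Activity (%) = (rate_used / rate_fresh) * 100
rate_used = 73.2, rate_fresh = 85.7
= (73.2 / 85.7) * 100
= 0.8541 * 100 = 85.41

85.41 %


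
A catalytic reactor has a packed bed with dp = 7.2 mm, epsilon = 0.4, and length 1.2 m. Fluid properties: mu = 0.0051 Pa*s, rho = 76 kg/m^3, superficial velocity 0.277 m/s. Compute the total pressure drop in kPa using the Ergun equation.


dp = 7.2 mm = 0.0072 m
Viscous term = 150*0.0051*0.277*(1-0.4)^2 / (0.0072^2*0.4^3) = 22993.2
Inertial term = 1.75*76*0.277^2*(1-0.4) / (0.0072*0.4^3) = 13287.7
dP/L = 22993.2 + 13287.7 = 36280.9 Pa/m
dP = 36280.9 * 1.2 / 1000 = 43.54 kPa

43.54 kPa


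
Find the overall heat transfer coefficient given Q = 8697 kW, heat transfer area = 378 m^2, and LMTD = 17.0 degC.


From Q = U*A*LMTD, U = Q / (A * LMTD)
U = 8697 / (378 * 17.0) = 8697 / 6426 = 1.353

1.353 kW/(m^2*K)


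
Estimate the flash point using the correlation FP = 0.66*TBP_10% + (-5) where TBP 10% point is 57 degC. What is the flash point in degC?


FP = 0.66 * 57 + (-5) = 32.62

32.62 degC


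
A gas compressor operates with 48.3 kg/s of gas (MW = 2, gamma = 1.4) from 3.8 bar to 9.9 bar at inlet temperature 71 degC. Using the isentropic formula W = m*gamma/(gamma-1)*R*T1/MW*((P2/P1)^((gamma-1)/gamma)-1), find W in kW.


Isentropic work: W = m*(gamma/(gamma-1))*(R*T1/MW)*((P2/P1)^((gamma-1)/gamma) - 1)
T1 = 71 + 273.15 = 344.15 K
Pressure ratio = 9.9 / 3.8 = 2.60526
Exponent = (1.4 - 1)/1.4 = 0.285714
(P2/P1)^exp - 1 = 2.60526^0.285714 - 1 = 0.314663
W = 48.3 * 1.4 / 0.4 * 8.314 * 344.15 / 2 * 0.314663 = 76100

76100 kW


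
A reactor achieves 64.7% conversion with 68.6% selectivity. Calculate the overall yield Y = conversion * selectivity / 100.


Overall yield = conversion (%) * selectivity (%) / 100
Conversion = 64.7%, Selectivity = 68.6%
Y = 64.7 * 68.6 / 100
= 44.3842 %

44.3842 %


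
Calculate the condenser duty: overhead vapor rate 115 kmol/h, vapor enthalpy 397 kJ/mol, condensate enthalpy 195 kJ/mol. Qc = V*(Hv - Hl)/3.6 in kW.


Qc = 115 * (397 - 195) / 3.6 = 115 * 202 / 3.6 = 6453

6453 kW


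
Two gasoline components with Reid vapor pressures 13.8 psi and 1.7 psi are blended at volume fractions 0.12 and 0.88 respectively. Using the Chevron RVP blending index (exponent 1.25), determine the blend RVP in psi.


Chevron index: RVP_blend = (sum xi*RVPi^1.25)^(1/1.25)
RVP^1.25 terms: 0.12 * 13.8^1.25 + 0.88 * 1.7^1.25 = 4.89998
RVP_blend = 4.89998^(1/1.25) = 3.566

3.566 psi


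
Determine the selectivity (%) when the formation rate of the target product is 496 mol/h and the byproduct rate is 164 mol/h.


Selectivity = desired / (desired + undesired) * 100
Total products = 496 + 164 = 660 mol/h
S = 496 / 660 * 100
= 0.7515 * 100
= 75.15 %

75.15 %


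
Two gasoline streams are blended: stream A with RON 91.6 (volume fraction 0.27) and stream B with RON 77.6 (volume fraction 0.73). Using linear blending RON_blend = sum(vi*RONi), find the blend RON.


Linear blending: RON_blend = sum(vi * RONi)
Contribution 1: 0.27 * 91.6 = 24.732
Contribution 2: 0.73 * 77.6 = 56.648
RON_blend = 24.732 + 56.648 = 81.38

81.38


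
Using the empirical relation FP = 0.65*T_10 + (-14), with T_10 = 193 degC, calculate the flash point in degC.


FP = 0.65 * 193 + (-14) = 111.45

111.45 degC


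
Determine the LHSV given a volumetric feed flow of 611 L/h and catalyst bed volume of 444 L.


LHSV = volumetric feed rate / catalyst volume
= 611 L/h / 444 L
= 1.376 h^-1

1.376 h^-1


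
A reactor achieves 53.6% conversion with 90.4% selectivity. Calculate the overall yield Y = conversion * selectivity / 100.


Overall yield = conversion (%) * selectivity (%) / 100
Conversion = 53.6%, Selectivity = 90.4%
Y = 53.6 * 90.4 / 100
= 48.4544 %

48.4544 %


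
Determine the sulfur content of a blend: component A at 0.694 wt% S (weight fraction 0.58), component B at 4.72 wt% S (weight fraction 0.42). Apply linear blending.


Linear sulfur blending: S_blend = x1*S1 + x2*S2
Contribution 1: 0.58 * 0.694 = 0.40252 wt%
Contribution 2: 0.42 * 4.72 = 1.9824 wt%
S_blend = 0.40252 + 1.9824 = 2.38492

2.38492 wt%


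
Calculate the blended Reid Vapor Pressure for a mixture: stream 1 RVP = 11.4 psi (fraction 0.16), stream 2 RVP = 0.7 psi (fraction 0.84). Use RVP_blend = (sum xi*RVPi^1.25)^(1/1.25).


Chevron index: RVP_blend = (sum xi*RVPi^1.25)^(1/1.25)
RVP^1.25 terms: 0.16 * 11.4^1.25 + 0.84 * 0.7^1.25 = 3.88943
RVP_blend = 3.88943^(1/1.25) = 2.964

2.964 psi


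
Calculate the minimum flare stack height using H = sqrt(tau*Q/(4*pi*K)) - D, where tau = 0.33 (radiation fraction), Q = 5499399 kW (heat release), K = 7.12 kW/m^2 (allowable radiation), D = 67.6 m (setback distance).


tau*Q/(4*pi*K) = 0.33 * 5499399 / (4 * pi * 7.12) = 20283.3
sqrt(20283.3) = 142.419
H = 142.419 - 67.6 = 74.82

74.82 m


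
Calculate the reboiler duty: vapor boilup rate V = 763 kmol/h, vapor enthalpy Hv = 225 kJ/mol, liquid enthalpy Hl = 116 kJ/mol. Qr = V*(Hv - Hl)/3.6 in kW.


Qr = 763 * (225 - 116) / 3.6 = 763 * 109 / 3.6 = 23100

23100 kW


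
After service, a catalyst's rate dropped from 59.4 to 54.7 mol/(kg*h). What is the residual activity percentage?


Activity (%) = (rate_used / rate_fresh) * 100
rate_used = 54.7, rate_fresh = 59.4
= (54.7 / 59.4) * 100
= 0.9209 * 100 = 92.09

92.09 %


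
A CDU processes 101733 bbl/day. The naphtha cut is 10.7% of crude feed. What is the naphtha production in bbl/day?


Crude throughput = 101733 bbl/day
Fraction yield = 10.7%
yield = throughput * fraction / 100
yield = 101733 * 10.7 / 100 = 10885.431

10885.431 bbl/day


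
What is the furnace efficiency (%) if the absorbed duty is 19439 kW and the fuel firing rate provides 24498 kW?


Furnace efficiency = Q_absorbed / Q_fuel * 100
= 19439 / 24498 * 100 = 79.35

79.35 %


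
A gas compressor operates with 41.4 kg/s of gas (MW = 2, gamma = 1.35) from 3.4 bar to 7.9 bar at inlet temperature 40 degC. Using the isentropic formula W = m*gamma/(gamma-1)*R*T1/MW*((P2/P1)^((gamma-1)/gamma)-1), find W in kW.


Isentropic work: W = m*(gamma/(gamma-1))*(R*T1/MW)*((P2/P1)^((gamma-1)/gamma) - 1)
T1 = 40 + 273.15 = 313.15 K
Pressure ratio = 7.9 / 3.4 = 2.32353
Exponent = (1.35 - 1)/1.35 = 0.259259
(P2/P1)^exp - 1 = 2.32353^0.259259 - 1 = 0.244306
W = 41.4 * 1.35 / 0.35 * 8.314 * 313.15 / 2 * 0.244306 = 50780

50780 kW


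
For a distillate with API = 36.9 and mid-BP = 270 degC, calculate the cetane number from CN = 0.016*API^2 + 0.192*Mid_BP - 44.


CN = 0.016 * 36.9^2 + 0.192 * 270 - 44
CN = 21.78576 + 51.84 - 44 = 29.62576

29.62576


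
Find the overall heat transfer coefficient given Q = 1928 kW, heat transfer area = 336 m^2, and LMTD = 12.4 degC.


From Q = U*A*LMTD, U = Q / (A * LMTD)
U = 1928 / (336 * 12.4) = 1928 / 4166.4 = 0.4627

0.4627 kW/(m^2*K)


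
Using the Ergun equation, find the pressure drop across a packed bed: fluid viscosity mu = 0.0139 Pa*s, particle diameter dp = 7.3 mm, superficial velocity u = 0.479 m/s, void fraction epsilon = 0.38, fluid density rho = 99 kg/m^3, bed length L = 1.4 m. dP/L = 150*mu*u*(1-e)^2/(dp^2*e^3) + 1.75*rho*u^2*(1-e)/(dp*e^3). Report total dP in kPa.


dp = 7.3 mm = 0.0073 m
Viscous term = 150*0.0139*0.479*(1-0.38)^2 / (0.0073^2*0.38^3) = 131289
Inertial term = 1.75*99*0.479^2*(1-0.38) / (0.0073*0.38^3) = 61526.5
dP/L = 131289 + 61526.5 = 192816 Pa/m
dP = 192816 * 1.4 / 1000 = 269.9 kPa

269.9 kPa


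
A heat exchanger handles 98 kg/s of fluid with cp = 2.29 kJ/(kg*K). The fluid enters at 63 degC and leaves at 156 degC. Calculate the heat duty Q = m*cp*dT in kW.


Q = m_dot * cp * delta_T
delta_T = 156 - 63 = 93 K
Q = 98 * 2.29 * 93
= 224.42 * 93
= 20871.06 kW

20871.06 kW


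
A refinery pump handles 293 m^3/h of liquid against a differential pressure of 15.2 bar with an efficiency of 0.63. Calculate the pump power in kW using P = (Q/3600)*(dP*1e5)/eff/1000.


Q = 293 / 3600 = 0.0813889 m^3/s
P = 0.0813889 * (15.2 * 1e5) / 0.63 / 1000 = 196.4

196.4 kW


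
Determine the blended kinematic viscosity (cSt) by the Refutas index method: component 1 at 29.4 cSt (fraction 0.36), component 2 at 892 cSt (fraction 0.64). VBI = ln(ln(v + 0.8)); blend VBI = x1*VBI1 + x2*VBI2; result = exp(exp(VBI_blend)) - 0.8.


Refutas method: VBN_i = 14.534*ln(ln(visc_i + 0.8)) + 10.975, blended linearly by mass fraction; since VBN is linear in VBI_i = ln(ln(visc_i + 0.8)) and the fractions sum to 1, blend VBI directly: visc = exp(exp(VBI_blend)) - 0.8
VBI_1 = ln(ln(29.4 + 0.8)) = 1.22608
VBI_2 = ln(ln(892 + 0.8)) = 1.91609
VBI_blend = 0.36 * 1.22608 + 0.64 * 1.91609 = 1.66769
visc_blend = exp(exp(1.66769)) - 0.8 = 199.5

199.5 cSt


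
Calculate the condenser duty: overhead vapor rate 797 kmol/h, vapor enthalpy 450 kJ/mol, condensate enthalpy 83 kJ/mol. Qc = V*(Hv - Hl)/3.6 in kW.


Qc = 797 * (450 - 83) / 3.6 = 797 * 367 / 3.6 = 81250

81250 kW


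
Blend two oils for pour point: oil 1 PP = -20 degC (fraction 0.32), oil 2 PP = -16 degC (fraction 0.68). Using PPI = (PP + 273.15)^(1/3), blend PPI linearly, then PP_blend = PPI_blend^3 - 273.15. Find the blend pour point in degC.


PPI_1 = (-20 + 273.15)^(1/3) = 6.325953
PPI_2 = (-16 + 273.15)^(1/3) = 6.359098
PPI_blend = 0.32 * 6.325953 + 0.68 * 6.359098 = 6.348492
PP_blend = 6.348492^3 - 273.15 = 255.8655 - 273.15 = -17.28

-17.28 degC


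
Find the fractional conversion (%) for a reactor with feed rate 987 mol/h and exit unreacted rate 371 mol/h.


X = (F_in - F_out) / F_in * 100
Moles reacted = 987 - 371 = 616
X = 616 / 987 * 100
= 0.6241 * 100
= 62.41 %

62.41 %


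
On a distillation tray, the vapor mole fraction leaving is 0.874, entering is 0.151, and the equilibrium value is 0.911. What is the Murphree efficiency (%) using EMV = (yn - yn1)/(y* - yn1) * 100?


Murphree vapor efficiency: EMV = (y_n - y_(n-1)) / (y*_n - y_(n-1)) * 100
EMV = (0.874 - 0.151) / (0.911 - 0.151) * 100 = 0.723 / 0.76 * 100 = 95.13

95.13 %


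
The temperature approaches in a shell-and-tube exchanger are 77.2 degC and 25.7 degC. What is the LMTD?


LMTD = (dT1 - dT2) / ln(dT1/dT2)
= (77.2 - 25.7) / ln(77.2 / 25.7) = 51.5 / 1.09991 = 46.82

46.82 degC


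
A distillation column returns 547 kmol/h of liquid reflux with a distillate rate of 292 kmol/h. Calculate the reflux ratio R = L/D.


Reflux ratio definition: R = L / D (liquid returned / distillate withdrawn)
L = 547 kmol/h, D = 292 kmol/h
R = 547 / 292 = 1.873

1.873


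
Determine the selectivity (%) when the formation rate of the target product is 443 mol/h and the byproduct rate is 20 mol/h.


Selectivity = desired / (desired + undesired) * 100
Total products = 443 + 20 = 463 mol/h
S = 443 / 463 * 100
= 0.9568 * 100
= 95.68 %

95.68 %


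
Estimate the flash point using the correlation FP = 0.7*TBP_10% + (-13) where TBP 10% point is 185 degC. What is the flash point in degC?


FP = 0.7 * 185 + (-13) = 116.5

116.5 degC


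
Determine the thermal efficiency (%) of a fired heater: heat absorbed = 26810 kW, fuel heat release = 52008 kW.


Furnace efficiency = Q_absorbed / Q_fuel * 100
= 26810 / 52008 * 100 = 51.55

51.55 %


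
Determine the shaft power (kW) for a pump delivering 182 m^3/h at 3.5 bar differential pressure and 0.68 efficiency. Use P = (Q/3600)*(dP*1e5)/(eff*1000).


Q = 182 / 3600 = 0.0505556 m^3/s
P = 0.0505556 * (3.5 * 1e5) / 0.68 / 1000 = 26.02

26.02 kW


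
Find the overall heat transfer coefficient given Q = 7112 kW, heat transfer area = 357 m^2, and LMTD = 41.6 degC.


From Q = U*A*LMTD, U = Q / (A * LMTD)
U = 7112 / (357 * 41.6) = 7112 / 14851.2 = 0.4789

0.4789 kW/(m^2*K)


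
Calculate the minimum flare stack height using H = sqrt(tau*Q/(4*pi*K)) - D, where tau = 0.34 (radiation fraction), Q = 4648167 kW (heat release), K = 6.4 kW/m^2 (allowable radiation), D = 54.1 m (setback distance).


tau*Q/(4*pi*K) = 0.34 * 4648167 / (4 * pi * 6.4) = 19650.4
sqrt(19650.4) = 140.18
H = 140.18 - 54.1 = 86.08

86.08 m


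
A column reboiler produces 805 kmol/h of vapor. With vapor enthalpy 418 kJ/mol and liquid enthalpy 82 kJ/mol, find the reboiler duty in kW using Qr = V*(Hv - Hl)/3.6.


Qr = 805 * (418 - 82) / 3.6 = 805 * 336 / 3.6 = 75130

75130 kW


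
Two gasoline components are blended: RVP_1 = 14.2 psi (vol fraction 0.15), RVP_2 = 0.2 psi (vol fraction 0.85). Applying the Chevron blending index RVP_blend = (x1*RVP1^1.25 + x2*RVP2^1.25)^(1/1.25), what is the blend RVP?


Chevron index: RVP_blend = (sum xi*RVPi^1.25)^(1/1.25)
RVP^1.25 terms: 0.15 * 14.2^1.25 + 0.85 * 0.2^1.25 = 4.24846
RVP_blend = 4.24846^(1/1.25) = 3.181

3.181 psi


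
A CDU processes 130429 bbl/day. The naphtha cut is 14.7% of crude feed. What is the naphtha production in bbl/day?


Crude throughput = 130429 bbl/day
Fraction yield = 14.7%
yield = throughput * fraction / 100
yield = 130429 * 14.7 / 100 = 19173.063

19173.063 bbl/day


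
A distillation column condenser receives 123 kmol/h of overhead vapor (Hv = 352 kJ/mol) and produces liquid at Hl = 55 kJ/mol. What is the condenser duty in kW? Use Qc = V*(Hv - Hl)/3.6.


Qc = 123 * (352 - 55) / 3.6 = 123 * 297 / 3.6 = 10150

10150 kW


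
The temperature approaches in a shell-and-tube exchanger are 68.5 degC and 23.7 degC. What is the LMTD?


LMTD = (dT1 - dT2) / ln(dT1/dT2)
= (68.5 - 23.7) / ln(68.5 / 23.7) = 44.8 / 1.06136 = 42.21

42.21 degC


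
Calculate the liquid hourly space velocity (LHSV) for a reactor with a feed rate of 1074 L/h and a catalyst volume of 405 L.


LHSV = volumetric feed rate / catalyst volume
= 1074 L/h / 405 L
= 2.652 h^-1

2.652 h^-1


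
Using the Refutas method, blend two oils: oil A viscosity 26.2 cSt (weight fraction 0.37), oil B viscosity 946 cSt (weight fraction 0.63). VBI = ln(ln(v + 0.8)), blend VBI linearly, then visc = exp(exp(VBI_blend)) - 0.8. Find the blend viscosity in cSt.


Refutas method: VBN_i = 14.534*ln(ln(visc_i + 0.8)) + 10.975, blended linearly by mass fraction; since VBN is linear in VBI_i = ln(ln(visc_i + 0.8)) and the fractions sum to 1, blend VBI directly: visc = exp(exp(VBI_blend)) - 0.8
VBI_1 = ln(ln(26.2 + 0.8)) = 1.19266
VBI_2 = ln(ln(946 + 0.8)) = 1.9247
VBI_blend = 0.37 * 1.19266 + 0.63 * 1.9247 = 1.65385
visc_blend = exp(exp(1.65385)) - 0.8 = 185.4

185.4 cSt
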